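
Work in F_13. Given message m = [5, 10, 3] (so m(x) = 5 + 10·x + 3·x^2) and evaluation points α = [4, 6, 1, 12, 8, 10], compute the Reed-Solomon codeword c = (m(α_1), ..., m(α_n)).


c = [2, 4, 5, 11, 4, 2]

Message polynomial: m(x) = 5 + 10·x + 3·x^2 (mod 13).
For each evaluation point α_i, compute m(α_i) mod 13:
  α_1 = 4: Horner steps 3 → 9 → 2, so m(4) = 2.
  α_2 = 6: Horner steps 3 → 2 → 4, so m(6) = 4.
  α_3 = 1: Horner steps 3 → 0 → 5, so m(1) = 5.
  α_4 = 12: Horner steps 3 → 7 → 11, so m(12) = 11.
  α_5 = 8: Horner steps 3 → 8 → 4, so m(8) = 4.
  α_6 = 10: Horner steps 3 → 1 → 2, so m(10) = 2.
Codeword c = [2, 4, 5, 11, 4, 2] ∈ F_13^6.


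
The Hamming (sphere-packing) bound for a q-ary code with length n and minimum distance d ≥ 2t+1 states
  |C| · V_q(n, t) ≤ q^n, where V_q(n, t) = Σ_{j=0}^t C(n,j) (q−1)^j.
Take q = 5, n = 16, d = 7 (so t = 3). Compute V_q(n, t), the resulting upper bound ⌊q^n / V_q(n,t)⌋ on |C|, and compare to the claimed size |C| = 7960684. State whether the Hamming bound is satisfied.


V_q(n, t) = 37825, q^n = 152587890625, Hamming bound = 4034048, |C| = 7960684 > bound (violated).

Step 1: Compute V_q(n, t) = Σ_{j=0}^3 C(n, j) (q−1)^j.
  j = 0: C(16,0)·(4)^0 = 1·1 = 1.
  j = 1: C(16,1)·(4)^1 = 16·4 = 64.
  j = 2: C(16,2)·(4)^2 = 120·16 = 1920.
  j = 3: C(16,3)·(4)^3 = 560·64 = 35840.
  V_q(n, t) = 1 + 64 + 1920 + 35840 = 37825.
Step 2: q^n = 5^16 = 152587890625.
Step 3: Hamming bound ⌊q^n / V_q(n,t)⌋ = ⌊152587890625/37825⌋ = 4034048.
Step 4: Compare |C| = 7960684 to 4034048: violated.
The claimed |C| lies above the Hamming bound, so no 5-ary code of length 16 with d ≥ 7 can have 7960684 codewords.


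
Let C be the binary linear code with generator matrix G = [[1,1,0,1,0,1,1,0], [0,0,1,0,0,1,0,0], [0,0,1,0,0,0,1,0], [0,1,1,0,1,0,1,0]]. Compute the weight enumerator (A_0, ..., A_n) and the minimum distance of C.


Weight distribution: A_0 = 1, A_2 = 4, A_3 = 2, A_4 = 3, A_5 = 6. Minimum distance d = 2.

Enumerate all 2^4 = 16 messages m ∈ F_2^4.
For each, compute codeword c = mG in F_2^8, then tally its weight.
  m = 0000 → c = 00000000, weight = 0.
  m = 1000 → c = 11010110, weight = 5.
  m = 0100 → c = 00100100, weight = 2.
  m = 1100 → c = 11110010, weight = 5.
  m = 0010 → c = 00100010, weight = 2.
  m = 1010 → c = 11110100, weight = 5.
  m = 0110 → c = 00000110, weight = 2.
  m = 1110 → c = 11010000, weight = 3.
  m = 0001 → c = 01101010, weight = 4.
  m = 1001 → c = 10111100, weight = 5.
  m = 0101 → c = 01001110, weight = 4.
  m = 1101 → c = 10011000, weight = 3.
  m = 0011 → c = 01001000, weight = 2.
  m = 1011 → c = 10011110, weight = 5.
  m = 0111 → c = 01101100, weight = 4.
  m = 1111 → c = 10111010, weight = 5.
Tally weights:
  weight 0: 1 codewords.
  weight 2: 4 codewords.
  weight 3: 2 codewords.
  weight 4: 3 codewords.
  weight 5: 6 codewords.
Minimum distance d = smallest w > 0 with A_w > 0 = 2.
Sanity: Σ A_w = 16 = 2^4 = 16 ✓.


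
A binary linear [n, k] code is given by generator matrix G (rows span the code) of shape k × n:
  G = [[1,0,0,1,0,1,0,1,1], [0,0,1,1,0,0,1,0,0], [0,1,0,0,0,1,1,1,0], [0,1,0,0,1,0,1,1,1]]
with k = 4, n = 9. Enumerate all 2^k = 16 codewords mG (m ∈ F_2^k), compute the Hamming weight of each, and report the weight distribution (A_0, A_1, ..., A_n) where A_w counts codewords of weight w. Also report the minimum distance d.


Weight distribution: A_0 = 1, A_3 = 2, A_4 = 3, A_5 = 6, A_6 = 4. Minimum distance d = 3.

Enumerate all 2^4 = 16 messages m ∈ F_2^4.
For each, compute codeword c = mG in F_2^9, then tally its weight.
  m = 0000 → c = 000000000, weight = 0.
  m = 1000 → c = 100101011, weight = 5.
  m = 0100 → c = 001100100, weight = 3.
  m = 1100 → c = 101001111, weight = 6.
  m = 0010 → c = 010001110, weight = 4.
  m = 1010 → c = 110100101, weight = 5.
  m = 0110 → c = 011101010, weight = 5.
  m = 1110 → c = 111000001, weight = 4.
  m = 0001 → c = 010010111, weight = 5.
  m = 1001 → c = 110111100, weight = 6.
  m = 0101 → c = 011110011, weight = 6.
  m = 1101 → c = 111011000, weight = 5.
  m = 0011 → c = 000011001, weight = 3.
  m = 1011 → c = 100110010, weight = 4.
  m = 0111 → c = 001111101, weight = 6.
  m = 1111 → c = 101010110, weight = 5.
Tally weights:
  weight 0: 1 codewords.
  weight 3: 2 codewords.
  weight 4: 3 codewords.
  weight 5: 6 codewords.
  weight 6: 4 codewords.
Minimum distance d = smallest w > 0 with A_w > 0 = 3.
Sanity: Σ A_w = 16 = 2^4 = 16 ✓.


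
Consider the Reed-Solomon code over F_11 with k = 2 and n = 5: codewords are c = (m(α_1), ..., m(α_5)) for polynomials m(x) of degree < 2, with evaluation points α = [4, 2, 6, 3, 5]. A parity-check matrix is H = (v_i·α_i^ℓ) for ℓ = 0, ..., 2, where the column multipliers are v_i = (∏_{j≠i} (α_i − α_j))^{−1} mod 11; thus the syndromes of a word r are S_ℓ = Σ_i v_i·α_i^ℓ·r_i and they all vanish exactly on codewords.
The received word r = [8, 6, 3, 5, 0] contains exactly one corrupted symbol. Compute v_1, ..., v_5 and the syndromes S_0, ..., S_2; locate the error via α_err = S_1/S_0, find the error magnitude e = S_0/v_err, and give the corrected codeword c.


S = (2, 4, 8), error at position 2, error magnitude e = 4, c = [8, 2, 3, 5, 0].

Step 1: column multipliers v_i = (∏_{j≠i}(α_i − α_j))^{−1} mod 11.
  i = 1 (α = 4): (4−2)(4−6)(4−3)(4−5) = 2·(−2)·1·(−1) = 4 ≡ 4, so v_1 = 4^{−1} = 3 (mod 11).
  i = 2 (α = 2): (2−4)(2−6)(2−3)(2−5) = (−2)·(−4)·(−1)·(−3) = 24 ≡ 2, so v_2 = 2^{−1} = 6 (mod 11).
  i = 3 (α = 6): (6−4)(6−2)(6−3)(6−5) = 2·4·3·1 = 24 ≡ 2, so v_3 = 2^{−1} = 6 (mod 11).
  i = 4 (α = 3): (3−4)(3−2)(3−6)(3−5) = (−1)·1·(−3)·(−2) = −6 ≡ 5, so v_4 = 5^{−1} = 9 (mod 11).
  i = 5 (α = 5): (5−4)(5−2)(5−6)(5−3) = 1·3·(−1)·2 = −6 ≡ 5, so v_5 = 5^{−1} = 9 (mod 11).
  v = [3, 6, 6, 9, 9].
Step 2: syndromes of r = [8, 6, 3, 5, 0] (all sums mod 11).
  S_0 = Σ v_i r_i = 3·8 + 6·6 + 6·3 + 9·5 + 9·0 = 123 ≡ 2.
  S_1 = Σ v_i α_i r_i = 3·4·8 + 6·2·6 + 6·6·3 + 9·3·5 + 9·5·0 = 411 ≡ 4.
  α_i^2 mod 11 = [5, 4, 3, 9, 3].
  S_2 = Σ v_i α_i^2 r_i = 3·5·8 + 6·4·6 + 6·3·3 + 9·9·5 + 9·3·0 = 723 ≡ 8.
  S = (2, 4, 8) ≠ 0, so r is not a codeword (an error is present).
Step 3: locate the error. For a single error e at position i, S_ℓ = v_i·e·α_i^ℓ, so α_err = S_1/S_0.
  S_0^{−1} = 2^{−1} = 6 (mod 11), so α_err = 4·6 = 24 ≡ 2 = α_2. Error position i = 2.
  Consistency check: S_2/S_1 = 8·3 = 24 ≡ 2 = α_err ✓ (single-error assumption holds).
Step 4: error magnitude e = S_0/v_2 = S_0·∏_{j≠2}(α_2 − α_j) = 2·2 = 4 ≡ 4 (mod 11).
Step 5: correct position 2: c_2 = r_2 − e = 6 − 4 ≡ 2 (mod 11). Hence c = [8, 2, 3, 5, 0].
  Check: interpolating c through the α_i gives m(x) = 7 + 3·x (degree < 2) with m(α_i) = c_i for every i, so c is indeed a codeword.


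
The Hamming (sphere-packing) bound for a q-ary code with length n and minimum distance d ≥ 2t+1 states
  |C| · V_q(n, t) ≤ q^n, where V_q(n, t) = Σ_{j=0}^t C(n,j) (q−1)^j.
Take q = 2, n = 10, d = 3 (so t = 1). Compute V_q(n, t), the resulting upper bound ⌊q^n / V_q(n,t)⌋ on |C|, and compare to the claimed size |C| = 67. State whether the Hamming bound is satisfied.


V_q(n, t) = 11, q^n = 1024, Hamming bound = 93, |C| = 67 ≤ bound (satisfied).

Step 1: Compute V_q(n, t) = Σ_{j=0}^1 C(n, j) (q−1)^j.
  j = 0: C(10,0)·(1)^0 = 1·1 = 1.
  j = 1: C(10,1)·(1)^1 = 10·1 = 10.
  V_q(n, t) = 1 + 10 = 11.
Step 2: q^n = 2^10 = 1024.
Step 3: Hamming bound ⌊q^n / V_q(n,t)⌋ = ⌊1024/11⌋ = 93.
Step 4: Compare |C| = 67 to 93: satisfied.
The claimed |C| lies below the Hamming bound.


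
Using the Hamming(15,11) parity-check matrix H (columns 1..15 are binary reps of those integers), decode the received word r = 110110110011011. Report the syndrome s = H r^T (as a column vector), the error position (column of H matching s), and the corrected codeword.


s = (1, 0, 1, 1)^T, error position = 11, corrected codeword c = 110110110001011

Compute s = H r^T mod 2 one row at a time:
  s_1 = 1 + 0 + 0 + 1 + 1 + 0 + 1 + 1 = 5 ≡ 1 (mod 2).
  s_2 = 1 + 1 + 0 + 1 + 1 + 0 + 1 + 1 = 6 ≡ 0 (mod 2).
  s_3 = 1 + 0 + 0 + 1 + 0 + 1 + 1 + 1 = 5 ≡ 1 (mod 2).
  s_4 = 1 + 0 + 1 + 1 + 0 + 1 + 0 + 1 = 5 ≡ 1 (mod 2).
s = (1, 0, 1, 1)^T — this equals column 11 of H (binary 1011), so error is at position 11.
Correct: flip bit 11 of r = 110110110011011 to get c = 110110110001011.


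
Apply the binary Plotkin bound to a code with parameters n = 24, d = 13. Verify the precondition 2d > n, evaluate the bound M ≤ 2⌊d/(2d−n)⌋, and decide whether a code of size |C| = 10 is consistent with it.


Plotkin bound M ≤ 12; given |C| = 10 ≤ bound (satisfied).

Check applicability: 2d = 26, n = 24.
2d − n = 2 > 0, so Plotkin applies.
Compute d/(2d−n) = 13/2 ≈ 6.5000.
⌊d/(2d−n)⌋ = 6.
Plotkin bound: M ≤ 2·6 = 12.
Given |C| = 10, check: satisfied.
This |C| is below the Plotkin bound.


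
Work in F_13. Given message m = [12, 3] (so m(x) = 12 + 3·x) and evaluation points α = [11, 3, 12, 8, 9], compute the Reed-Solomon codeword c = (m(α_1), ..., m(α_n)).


c = [6, 8, 9, 10, 0]

Message polynomial: m(x) = 12 + 3·x (mod 13).
For each evaluation point α_i, compute m(α_i) mod 13:
  α_1 = 11: Horner steps 3 → 6, so m(11) = 6.
  α_2 = 3: Horner steps 3 → 8, so m(3) = 8.
  α_3 = 12: Horner steps 3 → 9, so m(12) = 9.
  α_4 = 8: Horner steps 3 → 10, so m(8) = 10.
  α_5 = 9: Horner steps 3 → 0, so m(9) = 0.
Codeword c = [6, 8, 9, 10, 0] ∈ F_13^5.


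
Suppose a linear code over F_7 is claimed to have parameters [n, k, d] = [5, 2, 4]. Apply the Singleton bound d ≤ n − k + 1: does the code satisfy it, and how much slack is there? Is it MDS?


Singleton RHS = n − k + 1 = 4, slack = 0, bound satisfied, MDS.

Singleton bound: d ≤ n − k + 1.
Here n = 5, k = 2, so n − k + 1 = 4.
Given d = 4, check d ≤ 4: YES.
Slack = (n − k + 1) − d = 0.
The code is MDS (slack = 0).
Description: the claimed parameters are [5, 2, 4]_7; such a code would be MDS (meets Singleton bound).


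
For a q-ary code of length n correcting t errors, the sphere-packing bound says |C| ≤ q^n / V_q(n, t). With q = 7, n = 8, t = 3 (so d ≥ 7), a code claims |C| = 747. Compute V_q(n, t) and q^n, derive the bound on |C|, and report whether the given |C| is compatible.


V_q(n, t) = 13153, q^n = 5764801, Hamming bound = 438, |C| = 747 > bound (violated).

Step 1: Compute V_q(n, t) = Σ_{j=0}^3 C(n, j) (q−1)^j.
  j = 0: C(8,0)·(6)^0 = 1·1 = 1.
  j = 1: C(8,1)·(6)^1 = 8·6 = 48.
  j = 2: C(8,2)·(6)^2 = 28·36 = 1008.
  j = 3: C(8,3)·(6)^3 = 56·216 = 12096.
  V_q(n, t) = 1 + 48 + 1008 + 12096 = 13153.
Step 2: q^n = 7^8 = 5764801.
Step 3: Hamming bound ⌊q^n / V_q(n,t)⌋ = ⌊5764801/13153⌋ = 438.
Step 4: Compare |C| = 747 to 438: violated.
The claimed |C| lies above the Hamming bound, so no 7-ary code of length 8 with d ≥ 7 can have 747 codewords.


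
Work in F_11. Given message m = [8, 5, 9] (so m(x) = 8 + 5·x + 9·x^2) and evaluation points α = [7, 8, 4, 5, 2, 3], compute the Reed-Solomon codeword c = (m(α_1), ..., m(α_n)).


c = [0, 8, 7, 5, 10, 5]

Message polynomial: m(x) = 8 + 5·x + 9·x^2 (mod 11).
For each evaluation point α_i, compute m(α_i) mod 11:
  α_1 = 7: Horner steps 9 → 2 → 0, so m(7) = 0.
  α_2 = 8: Horner steps 9 → 0 → 8, so m(8) = 8.
  α_3 = 4: Horner steps 9 → 8 → 7, so m(4) = 7.
  α_4 = 5: Horner steps 9 → 6 → 5, so m(5) = 5.
  α_5 = 2: Horner steps 9 → 1 → 10, so m(2) = 10.
  α_6 = 3: Horner steps 9 → 10 → 5, so m(3) = 5.
Codeword c = [0, 8, 7, 5, 10, 5] ∈ F_11^6.


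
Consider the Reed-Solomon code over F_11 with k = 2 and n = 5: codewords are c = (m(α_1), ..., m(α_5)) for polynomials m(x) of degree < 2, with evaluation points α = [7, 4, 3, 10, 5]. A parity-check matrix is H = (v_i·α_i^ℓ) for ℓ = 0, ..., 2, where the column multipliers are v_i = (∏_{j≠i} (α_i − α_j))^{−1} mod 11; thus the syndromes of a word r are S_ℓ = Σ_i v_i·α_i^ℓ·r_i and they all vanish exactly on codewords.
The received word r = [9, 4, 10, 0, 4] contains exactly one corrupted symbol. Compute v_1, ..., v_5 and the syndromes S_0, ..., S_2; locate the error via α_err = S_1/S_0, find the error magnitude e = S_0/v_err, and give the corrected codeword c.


S = (2, 8, 10), error at position 2, error magnitude e = 8, c = [9, 7, 10, 0, 4].

Step 1: column multipliers v_i = (∏_{j≠i}(α_i − α_j))^{−1} mod 11.
  i = 1 (α = 7): (7−4)(7−3)(7−10)(7−5) = 3·4·(−3)·2 = −72 ≡ 5, so v_1 = 5^{−1} = 9 (mod 11).
  i = 2 (α = 4): (4−7)(4−3)(4−10)(4−5) = (−3)·1·(−6)·(−1) = −18 ≡ 4, so v_2 = 4^{−1} = 3 (mod 11).
  i = 3 (α = 3): (3−7)(3−4)(3−10)(3−5) = (−4)·(−1)·(−7)·(−2) = 56 ≡ 1, so v_3 = 1^{−1} = 1 (mod 11).
  i = 4 (α = 10): (10−7)(10−4)(10−3)(10−5) = 3·6·7·5 = 630 ≡ 3, so v_4 = 3^{−1} = 4 (mod 11).
  i = 5 (α = 5): (5−7)(5−4)(5−3)(5−10) = (−2)·1·2·(−5) = 20 ≡ 9, so v_5 = 9^{−1} = 5 (mod 11).
  v = [9, 3, 1, 4, 5].
Step 2: syndromes of r = [9, 4, 10, 0, 4] (all sums mod 11).
  S_0 = Σ v_i r_i = 9·9 + 3·4 + 1·10 + 4·0 + 5·4 = 123 ≡ 2.
  S_1 = Σ v_i α_i r_i = 9·7·9 + 3·4·4 + 1·3·10 + 4·10·0 + 5·5·4 = 745 ≡ 8.
  α_i^2 mod 11 = [5, 5, 9, 1, 3].
  S_2 = Σ v_i α_i^2 r_i = 9·5·9 + 3·5·4 + 1·9·10 + 4·1·0 + 5·3·4 = 615 ≡ 10.
  S = (2, 8, 10) ≠ 0, so r is not a codeword (an error is present).
Step 3: locate the error. For a single error e at position i, S_ℓ = v_i·e·α_i^ℓ, so α_err = S_1/S_0.
  S_0^{−1} = 2^{−1} = 6 (mod 11), so α_err = 8·6 = 48 ≡ 4 = α_2. Error position i = 2.
  Consistency check: S_2/S_1 = 10·7 = 70 ≡ 4 = α_err ✓ (single-error assumption holds).
Step 4: error magnitude e = S_0/v_2 = S_0·∏_{j≠2}(α_2 − α_j) = 2·4 = 8 ≡ 8 (mod 11).
Step 5: correct position 2: c_2 = r_2 − e = 4 − 8 ≡ 7 (mod 11). Hence c = [9, 7, 10, 0, 4].
  Check: interpolating c through the α_i gives m(x) = 8 + 8·x (degree < 2) with m(α_i) = c_i for every i, so c is indeed a codeword.


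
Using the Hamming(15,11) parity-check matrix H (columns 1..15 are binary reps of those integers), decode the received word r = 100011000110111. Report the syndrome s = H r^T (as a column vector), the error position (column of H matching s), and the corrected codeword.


s = (1, 1, 1, 1)^T, error position = 15, corrected codeword c = 100011000110110

Compute s = H r^T mod 2 one row at a time:
  s_1 = 0 + 0 + 1 + 1 + 0 + 1 + 1 + 1 = 5 ≡ 1 (mod 2).
  s_2 = 0 + 1 + 1 + 0 + 0 + 1 + 1 + 1 = 5 ≡ 1 (mod 2).
  s_3 = 0 + 0 + 1 + 0 + 1 + 1 + 1 + 1 = 5 ≡ 1 (mod 2).
  s_4 = 1 + 0 + 1 + 0 + 0 + 1 + 1 + 1 = 5 ≡ 1 (mod 2).
s = (1, 1, 1, 1)^T — this equals column 15 of H (binary 1111), so error is at position 15.
Correct: flip bit 15 of r = 100011000110111 to get c = 100011000110110.


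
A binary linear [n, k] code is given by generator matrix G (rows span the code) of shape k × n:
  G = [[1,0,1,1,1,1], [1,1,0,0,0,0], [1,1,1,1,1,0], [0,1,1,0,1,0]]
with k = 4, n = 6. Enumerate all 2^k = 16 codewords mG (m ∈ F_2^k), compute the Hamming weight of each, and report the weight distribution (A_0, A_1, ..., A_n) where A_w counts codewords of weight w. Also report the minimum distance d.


Weight distribution: A_0 = 1, A_2 = 6, A_3 = 4, A_4 = 1, A_5 = 4. Minimum distance d = 2.

Enumerate all 2^4 = 16 messages m ∈ F_2^4.
For each, compute codeword c = mG in F_2^6, then tally its weight.
  m = 0000 → c = 000000, weight = 0.
  m = 1000 → c = 101111, weight = 5.
  m = 0100 → c = 110000, weight = 2.
  m = 1100 → c = 011111, weight = 5.
  m = 0010 → c = 111110, weight = 5.
  m = 1010 → c = 010001, weight = 2.
  m = 0110 → c = 001110, weight = 3.
  m = 1110 → c = 100001, weight = 2.
  m = 0001 → c = 011010, weight = 3.
  m = 1001 → c = 110101, weight = 4.
  m = 0101 → c = 101010, weight = 3.
  m = 1101 → c = 000101, weight = 2.
  m = 0011 → c = 100100, weight = 2.
  m = 1011 → c = 001011, weight = 3.
  m = 0111 → c = 010100, weight = 2.
  m = 1111 → c = 111011, weight = 5.
Tally weights:
  weight 0: 1 codewords.
  weight 2: 6 codewords.
  weight 3: 4 codewords.
  weight 4: 1 codewords.
  weight 5: 4 codewords.
Minimum distance d = smallest w > 0 with A_w > 0 = 2.
Sanity: Σ A_w = 16 = 2^4 = 16 ✓.


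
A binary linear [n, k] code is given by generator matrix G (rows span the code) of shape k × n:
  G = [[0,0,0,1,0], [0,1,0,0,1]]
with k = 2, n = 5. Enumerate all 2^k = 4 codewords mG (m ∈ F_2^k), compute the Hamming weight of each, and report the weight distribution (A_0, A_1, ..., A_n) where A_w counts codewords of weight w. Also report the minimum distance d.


Weight distribution: A_0 = 1, A_1 = 1, A_2 = 1, A_3 = 1. Minimum distance d = 1.

Enumerate all 2^2 = 4 messages m ∈ F_2^2.
For each, compute codeword c = mG in F_2^5, then tally its weight.
  m = 00 → c = 00000, weight = 0.
  m = 10 → c = 00010, weight = 1.
  m = 01 → c = 01001, weight = 2.
  m = 11 → c = 01011, weight = 3.
Tally weights:
  weight 0: 1 codewords.
  weight 1: 1 codewords.
  weight 2: 1 codewords.
  weight 3: 1 codewords.
Minimum distance d = smallest w > 0 with A_w > 0 = 1.
Sanity: Σ A_w = 4 = 2^2 = 4 ✓.


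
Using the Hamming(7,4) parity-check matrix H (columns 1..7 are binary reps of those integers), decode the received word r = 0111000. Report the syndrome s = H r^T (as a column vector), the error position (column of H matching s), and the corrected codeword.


s = (1, 0, 1)^T, error position = 5, corrected codeword c = 0111100

Compute s = H r^T mod 2 one row at a time:
  s_1 = 1 + 0 + 0 + 0 = 1 ≡ 1 (mod 2).
  s_2 = 1 + 1 + 0 + 0 = 2 ≡ 0 (mod 2).
  s_3 = 0 + 1 + 0 + 0 = 1 ≡ 1 (mod 2).
s = (1, 0, 1)^T — this equals column 5 of H (binary 101), so error is at position 5.
Correct: flip bit 5 of r = 0111000 to get c = 0111100.


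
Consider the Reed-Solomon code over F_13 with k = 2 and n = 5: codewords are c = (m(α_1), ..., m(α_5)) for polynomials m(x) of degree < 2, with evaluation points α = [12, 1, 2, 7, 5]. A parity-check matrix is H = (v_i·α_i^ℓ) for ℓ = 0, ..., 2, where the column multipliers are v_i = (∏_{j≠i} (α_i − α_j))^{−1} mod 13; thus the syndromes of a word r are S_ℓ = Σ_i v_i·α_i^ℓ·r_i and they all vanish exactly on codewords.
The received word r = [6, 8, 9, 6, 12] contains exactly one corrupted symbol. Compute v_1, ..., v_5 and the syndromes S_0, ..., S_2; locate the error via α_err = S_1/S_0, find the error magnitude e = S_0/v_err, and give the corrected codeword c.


S = (8, 4, 2), error at position 4, error magnitude e = 5, c = [6, 8, 9, 1, 12].

Step 1: column multipliers v_i = (∏_{j≠i}(α_i − α_j))^{−1} mod 13.
  i = 1 (α = 12): (12−1)(12−2)(12−7)(12−5) = 11·10·5·7 = 3850 ≡ 2, so v_1 = 2^{−1} = 7 (mod 13).
  i = 2 (α = 1): (1−12)(1−2)(1−7)(1−5) = (−11)·(−1)·(−6)·(−4) = 264 ≡ 4, so v_2 = 4^{−1} = 10 (mod 13).
  i = 3 (α = 2): (2−12)(2−1)(2−7)(2−5) = (−10)·1·(−5)·(−3) = −150 ≡ 6, so v_3 = 6^{−1} = 11 (mod 13).
  i = 4 (α = 7): (7−12)(7−1)(7−2)(7−5) = (−5)·6·5·2 = −300 ≡ 12, so v_4 = 12^{−1} = 12 (mod 13).
  i = 5 (α = 5): (5−12)(5−1)(5−2)(5−7) = (−7)·4·3·(−2) = 168 ≡ 12, so v_5 = 12^{−1} = 12 (mod 13).
  v = [7, 10, 11, 12, 12].
Step 2: syndromes of r = [6, 8, 9, 6, 12] (all sums mod 13).
  S_0 = Σ v_i r_i = 7·6 + 10·8 + 11·9 + 12·6 + 12·12 = 437 ≡ 8.
  S_1 = Σ v_i α_i r_i = 7·12·6 + 10·1·8 + 11·2·9 + 12·7·6 + 12·5·12 = 2006 ≡ 4.
  α_i^2 mod 13 = [1, 1, 4, 10, 12].
  S_2 = Σ v_i α_i^2 r_i = 7·1·6 + 10·1·8 + 11·4·9 + 12·10·6 + 12·12·12 = 2966 ≡ 2.
  S = (8, 4, 2) ≠ 0, so r is not a codeword (an error is present).
Step 3: locate the error. For a single error e at position i, S_ℓ = v_i·e·α_i^ℓ, so α_err = S_1/S_0.
  S_0^{−1} = 8^{−1} = 5 (mod 13), so α_err = 4·5 = 20 ≡ 7 = α_4. Error position i = 4.
  Consistency check: S_2/S_1 = 2·10 = 20 ≡ 7 = α_err ✓ (single-error assumption holds).
Step 4: error magnitude e = S_0/v_4 = S_0·∏_{j≠4}(α_4 − α_j) = 8·12 = 96 ≡ 5 (mod 13).
Step 5: correct position 4: c_4 = r_4 − e = 6 − 5 ≡ 1 (mod 13). Hence c = [6, 8, 9, 1, 12].
  Check: interpolating c through the α_i gives m(x) = 7 + 1·x (degree < 2) with m(α_i) = c_i for every i, so c is indeed a codeword.


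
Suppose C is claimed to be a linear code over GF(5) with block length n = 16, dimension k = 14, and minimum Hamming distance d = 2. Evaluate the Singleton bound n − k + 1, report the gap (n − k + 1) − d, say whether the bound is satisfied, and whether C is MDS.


Singleton RHS = n − k + 1 = 3, slack = 1, bound satisfied, not MDS.

Singleton bound: d ≤ n − k + 1.
Here n = 16, k = 14, so n − k + 1 = 3.
Given d = 2, check d ≤ 3: YES.
Slack = (n − k + 1) − d = 1.
The code is NOT MDS (slack = 1 > 0).
Description: the claimed parameters are [16, 14, 2]_5; such a code would be non-MDS.


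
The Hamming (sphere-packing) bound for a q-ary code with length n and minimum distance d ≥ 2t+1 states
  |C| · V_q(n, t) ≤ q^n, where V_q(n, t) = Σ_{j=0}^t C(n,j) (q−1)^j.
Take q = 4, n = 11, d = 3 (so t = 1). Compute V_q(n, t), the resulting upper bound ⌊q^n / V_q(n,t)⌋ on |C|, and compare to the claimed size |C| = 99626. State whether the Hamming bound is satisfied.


V_q(n, t) = 34, q^n = 4194304, Hamming bound = 123361, |C| = 99626 ≤ bound (satisfied).

Step 1: Compute V_q(n, t) = Σ_{j=0}^1 C(n, j) (q−1)^j.
  j = 0: C(11,0)·(3)^0 = 1·1 = 1.
  j = 1: C(11,1)·(3)^1 = 11·3 = 33.
  V_q(n, t) = 1 + 33 = 34.
Step 2: q^n = 4^11 = 4194304.
Step 3: Hamming bound ⌊q^n / V_q(n,t)⌋ = ⌊4194304/34⌋ = 123361.
Step 4: Compare |C| = 99626 to 123361: satisfied.
The claimed |C| lies below the Hamming bound.


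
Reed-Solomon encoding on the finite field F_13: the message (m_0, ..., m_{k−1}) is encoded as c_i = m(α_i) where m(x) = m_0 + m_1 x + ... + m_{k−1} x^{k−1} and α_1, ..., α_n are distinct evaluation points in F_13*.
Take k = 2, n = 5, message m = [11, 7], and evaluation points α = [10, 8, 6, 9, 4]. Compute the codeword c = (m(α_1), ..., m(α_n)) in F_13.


c = [3, 2, 1, 9, 0]

Message polynomial: m(x) = 11 + 7·x (mod 13).
For each evaluation point α_i, compute m(α_i) mod 13:
  α_1 = 10: Horner steps 7 → 3, so m(10) = 3.
  α_2 = 8: Horner steps 7 → 2, so m(8) = 2.
  α_3 = 6: Horner steps 7 → 1, so m(6) = 1.
  α_4 = 9: Horner steps 7 → 9, so m(9) = 9.
  α_5 = 4: Horner steps 7 → 0, so m(4) = 0.
Codeword c = [3, 2, 1, 9, 0] ∈ F_13^5.


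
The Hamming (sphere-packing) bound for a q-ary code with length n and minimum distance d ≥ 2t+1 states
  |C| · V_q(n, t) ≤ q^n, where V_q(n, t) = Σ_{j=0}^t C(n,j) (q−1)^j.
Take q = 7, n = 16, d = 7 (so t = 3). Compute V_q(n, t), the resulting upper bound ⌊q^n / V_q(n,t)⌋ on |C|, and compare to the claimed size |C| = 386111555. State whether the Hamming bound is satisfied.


V_q(n, t) = 125377, q^n = 33232930569601, Hamming bound = 265064011, |C| = 386111555 > bound (violated).

Step 1: Compute V_q(n, t) = Σ_{j=0}^3 C(n, j) (q−1)^j.
  j = 0: C(16,0)·(6)^0 = 1·1 = 1.
  j = 1: C(16,1)·(6)^1 = 16·6 = 96.
  j = 2: C(16,2)·(6)^2 = 120·36 = 4320.
  j = 3: C(16,3)·(6)^3 = 560·216 = 120960.
  V_q(n, t) = 1 + 96 + 4320 + 120960 = 125377.
Step 2: q^n = 7^16 = 33232930569601.
Step 3: Hamming bound ⌊q^n / V_q(n,t)⌋ = ⌊33232930569601/125377⌋ = 265064011.
Step 4: Compare |C| = 386111555 to 265064011: violated.
The claimed |C| lies above the Hamming bound, so no 7-ary code of length 16 with d ≥ 7 can have 386111555 codewords.


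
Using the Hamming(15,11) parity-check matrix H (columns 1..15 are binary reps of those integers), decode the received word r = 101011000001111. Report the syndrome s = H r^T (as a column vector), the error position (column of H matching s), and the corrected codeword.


s = (0, 0, 0, 1)^T, error position = 1, corrected codeword c = 001011000001111

Compute s = H r^T mod 2 one row at a time:
  s_1 = 0 + 0 + 0 + 0 + 1 + 1 + 1 + 1 = 4 ≡ 0 (mod 2).
  s_2 = 0 + 1 + 1 + 0 + 1 + 1 + 1 + 1 = 6 ≡ 0 (mod 2).
  s_3 = 0 + 1 + 1 + 0 + 0 + 0 + 1 + 1 = 4 ≡ 0 (mod 2).
  s_4 = 1 + 1 + 1 + 0 + 0 + 0 + 1 + 1 = 5 ≡ 1 (mod 2).
s = (0, 0, 0, 1)^T — this equals column 1 of H (binary 0001), so error is at position 1.
Correct: flip bit 1 of r = 101011000001111 to get c = 001011000001111.


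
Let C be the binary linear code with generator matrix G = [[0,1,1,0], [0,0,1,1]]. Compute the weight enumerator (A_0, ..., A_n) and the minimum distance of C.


Weight distribution: A_0 = 1, A_2 = 3. Minimum distance d = 2.

Enumerate all 2^2 = 4 messages m ∈ F_2^2.
For each, compute codeword c = mG in F_2^4, then tally its weight.
  m = 00 → c = 0000, weight = 0.
  m = 10 → c = 0110, weight = 2.
  m = 01 → c = 0011, weight = 2.
  m = 11 → c = 0101, weight = 2.
Tally weights:
  weight 0: 1 codewords.
  weight 2: 3 codewords.
Minimum distance d = smallest w > 0 with A_w > 0 = 2.
Sanity: Σ A_w = 4 = 2^2 = 4 ✓.


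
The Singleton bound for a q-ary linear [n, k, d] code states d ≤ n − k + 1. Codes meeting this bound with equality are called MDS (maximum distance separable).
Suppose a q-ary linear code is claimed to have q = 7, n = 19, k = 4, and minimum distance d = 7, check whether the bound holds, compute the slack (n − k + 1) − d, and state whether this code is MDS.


Singleton RHS = n − k + 1 = 16, slack = 9, bound satisfied, not MDS.

Singleton bound: d ≤ n − k + 1.
Here n = 19, k = 4, so n − k + 1 = 16.
Given d = 7, check d ≤ 16: YES.
Slack = (n − k + 1) − d = 9.
The code is NOT MDS (slack = 9 > 0).
Description: the claimed parameters are [19, 4, 7]_7; such a code would be non-MDS.


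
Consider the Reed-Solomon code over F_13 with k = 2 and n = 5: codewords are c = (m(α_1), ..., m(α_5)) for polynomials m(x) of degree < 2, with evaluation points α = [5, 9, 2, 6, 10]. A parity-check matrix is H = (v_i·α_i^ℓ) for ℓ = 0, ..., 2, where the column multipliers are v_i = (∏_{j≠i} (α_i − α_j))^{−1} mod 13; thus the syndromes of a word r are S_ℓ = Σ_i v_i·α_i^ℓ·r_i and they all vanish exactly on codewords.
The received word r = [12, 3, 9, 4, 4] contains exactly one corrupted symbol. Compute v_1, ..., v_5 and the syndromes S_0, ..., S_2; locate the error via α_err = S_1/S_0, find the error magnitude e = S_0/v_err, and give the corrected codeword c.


S = (12, 7, 3), error at position 4, error magnitude e = 4, c = [12, 3, 9, 0, 4].

Step 1: column multipliers v_i = (∏_{j≠i}(α_i − α_j))^{−1} mod 13.
  i = 1 (α = 5): (5−9)(5−2)(5−6)(5−10) = (−4)·3·(−1)·(−5) = −60 ≡ 5, so v_1 = 5^{−1} = 8 (mod 13).
  i = 2 (α = 9): (9−5)(9−2)(9−6)(9−10) = 4·7·3·(−1) = −84 ≡ 7, so v_2 = 7^{−1} = 2 (mod 13).
  i = 3 (α = 2): (2−5)(2−9)(2−6)(2−10) = (−3)·(−7)·(−4)·(−8) = 672 ≡ 9, so v_3 = 9^{−1} = 3 (mod 13).
  i = 4 (α = 6): (6−5)(6−9)(6−2)(6−10) = 1·(−3)·4·(−4) = 48 ≡ 9, so v_4 = 9^{−1} = 3 (mod 13).
  i = 5 (α = 10): (10−5)(10−9)(10−2)(10−6) = 5·1·8·4 = 160 ≡ 4, so v_5 = 4^{−1} = 10 (mod 13).
  v = [8, 2, 3, 3, 10].
Step 2: syndromes of r = [12, 3, 9, 4, 4] (all sums mod 13).
  S_0 = Σ v_i r_i = 8·12 + 2·3 + 3·9 + 3·4 + 10·4 = 181 ≡ 12.
  S_1 = Σ v_i α_i r_i = 8·5·12 + 2·9·3 + 3·2·9 + 3·6·4 + 10·10·4 = 1060 ≡ 7.
  α_i^2 mod 13 = [12, 3, 4, 10, 9].
  S_2 = Σ v_i α_i^2 r_i = 8·12·12 + 2·3·3 + 3·4·9 + 3·10·4 + 10·9·4 = 1758 ≡ 3.
  S = (12, 7, 3) ≠ 0, so r is not a codeword (an error is present).
Step 3: locate the error. For a single error e at position i, S_ℓ = v_i·e·α_i^ℓ, so α_err = S_1/S_0.
  S_0^{−1} = 12^{−1} = 12 (mod 13), so α_err = 7·12 = 84 ≡ 6 = α_4. Error position i = 4.
  Consistency check: S_2/S_1 = 3·2 = 6 ≡ 6 = α_err ✓ (single-error assumption holds).
Step 4: error magnitude e = S_0/v_4 = S_0·∏_{j≠4}(α_4 − α_j) = 12·9 = 108 ≡ 4 (mod 13).
Step 5: correct position 4: c_4 = r_4 − e = 4 − 4 ≡ 0 (mod 13). Hence c = [12, 3, 9, 0, 4].
  Check: interpolating c through the α_i gives m(x) = 7 + 1·x (degree < 2) with m(α_i) = c_i for every i, so c is indeed a codeword.


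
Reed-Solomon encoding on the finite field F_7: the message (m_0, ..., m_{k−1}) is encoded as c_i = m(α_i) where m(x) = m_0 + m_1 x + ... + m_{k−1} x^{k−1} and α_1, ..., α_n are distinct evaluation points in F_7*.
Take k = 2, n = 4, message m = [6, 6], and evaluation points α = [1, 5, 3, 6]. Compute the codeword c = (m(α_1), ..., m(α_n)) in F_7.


c = [5, 1, 3, 0]

Message polynomial: m(x) = 6 + 6·x (mod 7).
For each evaluation point α_i, compute m(α_i) mod 7:
  α_1 = 1: Horner steps 6 → 5, so m(1) = 5.
  α_2 = 5: Horner steps 6 → 1, so m(5) = 1.
  α_3 = 3: Horner steps 6 → 3, so m(3) = 3.
  α_4 = 6: Horner steps 6 → 0, so m(6) = 0.
Codeword c = [5, 1, 3, 0] ∈ F_7^4.


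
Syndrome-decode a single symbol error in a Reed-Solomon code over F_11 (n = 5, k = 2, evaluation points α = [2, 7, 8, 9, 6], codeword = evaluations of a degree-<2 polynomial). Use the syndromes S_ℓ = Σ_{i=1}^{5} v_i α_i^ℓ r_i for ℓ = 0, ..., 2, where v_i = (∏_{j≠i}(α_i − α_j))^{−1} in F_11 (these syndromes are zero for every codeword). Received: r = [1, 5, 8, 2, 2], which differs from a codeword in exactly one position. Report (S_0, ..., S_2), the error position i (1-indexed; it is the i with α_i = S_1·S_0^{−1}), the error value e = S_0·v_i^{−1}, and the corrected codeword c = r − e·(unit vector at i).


S = (10, 2, 7), error at position 4, error magnitude e = 2, c = [1, 5, 8, 0, 2].

Step 1: column multipliers v_i = (∏_{j≠i}(α_i − α_j))^{−1} mod 11.
  i = 1 (α = 2): (2−7)(2−8)(2−9)(2−6) = (−5)·(−6)·(−7)·(−4) = 840 ≡ 4, so v_1 = 4^{−1} = 3 (mod 11).
  i = 2 (α = 7): (7−2)(7−8)(7−9)(7−6) = 5·(−1)·(−2)·1 = 10 ≡ 10, so v_2 = 10^{−1} = 10 (mod 11).
  i = 3 (α = 8): (8−2)(8−7)(8−9)(8−6) = 6·1·(−1)·2 = −12 ≡ 10, so v_3 = 10^{−1} = 10 (mod 11).
  i = 4 (α = 9): (9−2)(9−7)(9−8)(9−6) = 7·2·1·3 = 42 ≡ 9, so v_4 = 9^{−1} = 5 (mod 11).
  i = 5 (α = 6): (6−2)(6−7)(6−8)(6−9) = 4·(−1)·(−2)·(−3) = −24 ≡ 9, so v_5 = 9^{−1} = 5 (mod 11).
  v = [3, 10, 10, 5, 5].
Step 2: syndromes of r = [1, 5, 8, 2, 2] (all sums mod 11).
  S_0 = Σ v_i r_i = 3·1 + 10·5 + 10·8 + 5·2 + 5·2 = 153 ≡ 10.
  S_1 = Σ v_i α_i r_i = 3·2·1 + 10·7·5 + 10·8·8 + 5·9·2 + 5·6·2 = 1146 ≡ 2.
  α_i^2 mod 11 = [4, 5, 9, 4, 3].
  S_2 = Σ v_i α_i^2 r_i = 3·4·1 + 10·5·5 + 10·9·8 + 5·4·2 + 5·3·2 = 1052 ≡ 7.
  S = (10, 2, 7) ≠ 0, so r is not a codeword (an error is present).
Step 3: locate the error. For a single error e at position i, S_ℓ = v_i·e·α_i^ℓ, so α_err = S_1/S_0.
  S_0^{−1} = 10^{−1} = 10 (mod 11), so α_err = 2·10 = 20 ≡ 9 = α_4. Error position i = 4.
  Consistency check: S_2/S_1 = 7·6 = 42 ≡ 9 = α_err ✓ (single-error assumption holds).
Step 4: error magnitude e = S_0/v_4 = S_0·∏_{j≠4}(α_4 − α_j) = 10·9 = 90 ≡ 2 (mod 11).
Step 5: correct position 4: c_4 = r_4 − e = 2 − 2 ≡ 0 (mod 11). Hence c = [1, 5, 8, 0, 2].
  Check: interpolating c through the α_i gives m(x) = 6 + 3·x (degree < 2) with m(α_i) = c_i for every i, so c is indeed a codeword.


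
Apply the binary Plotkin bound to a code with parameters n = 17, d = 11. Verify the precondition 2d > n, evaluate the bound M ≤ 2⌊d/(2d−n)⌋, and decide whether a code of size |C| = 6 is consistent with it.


Plotkin bound M ≤ 4; given |C| = 6 > bound (violated).

Check applicability: 2d = 22, n = 17.
2d − n = 5 > 0, so Plotkin applies.
Compute d/(2d−n) = 11/5 ≈ 2.2000.
⌊d/(2d−n)⌋ = 2.
Plotkin bound: M ≤ 2·2 = 4.
Given |C| = 6, check: VIOLATED.
This |C| is above the Plotkin bound, so no binary code with n = 17, d = 11 and 6 codewords exists.


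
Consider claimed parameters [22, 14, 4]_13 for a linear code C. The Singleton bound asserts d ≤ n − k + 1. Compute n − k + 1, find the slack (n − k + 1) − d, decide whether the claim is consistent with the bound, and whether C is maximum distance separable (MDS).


Singleton RHS = n − k + 1 = 9, slack = 5, bound satisfied, not MDS.

Singleton bound: d ≤ n − k + 1.
Here n = 22, k = 14, so n − k + 1 = 9.
Given d = 4, check d ≤ 9: YES.
Slack = (n − k + 1) − d = 5.
The code is NOT MDS (slack = 5 > 0).
Description: the claimed parameters are [22, 14, 4]_13; such a code would be non-MDS.


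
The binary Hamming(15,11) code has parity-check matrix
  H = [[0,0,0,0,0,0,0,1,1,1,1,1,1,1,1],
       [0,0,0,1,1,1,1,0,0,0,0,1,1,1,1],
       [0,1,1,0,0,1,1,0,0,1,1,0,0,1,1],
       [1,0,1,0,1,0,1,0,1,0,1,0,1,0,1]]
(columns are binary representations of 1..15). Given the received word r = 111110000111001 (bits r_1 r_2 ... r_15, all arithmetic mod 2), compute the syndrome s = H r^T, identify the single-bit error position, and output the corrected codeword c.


s = (0, 0, 1, 1)^T, error position = 3, corrected codeword c = 110110000111001

Compute s = H r^T mod 2 one row at a time:
  s_1 = 0 + 0 + 1 + 1 + 1 + 0 + 0 + 1 = 4 ≡ 0 (mod 2).
  s_2 = 1 + 1 + 0 + 0 + 1 + 0 + 0 + 1 = 4 ≡ 0 (mod 2).
  s_3 = 1 + 1 + 0 + 0 + 1 + 1 + 0 + 1 = 5 ≡ 1 (mod 2).
  s_4 = 1 + 1 + 1 + 0 + 0 + 1 + 0 + 1 = 5 ≡ 1 (mod 2).
s = (0, 0, 1, 1)^T — this equals column 3 of H (binary 0011), so error is at position 3.
Correct: flip bit 3 of r = 111110000111001 to get c = 110110000111001.


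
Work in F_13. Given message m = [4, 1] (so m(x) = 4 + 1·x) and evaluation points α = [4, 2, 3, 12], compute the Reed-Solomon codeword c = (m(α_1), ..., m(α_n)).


c = [8, 6, 7, 3]

Message polynomial: m(x) = 4 + 1·x (mod 13).
For each evaluation point α_i, compute m(α_i) mod 13:
  α_1 = 4: Horner steps 1 → 8, so m(4) = 8.
  α_2 = 2: Horner steps 1 → 6, so m(2) = 6.
  α_3 = 3: Horner steps 1 → 7, so m(3) = 7.
  α_4 = 12: Horner steps 1 → 3, so m(12) = 3.
Codeword c = [8, 6, 7, 3] ∈ F_13^4.


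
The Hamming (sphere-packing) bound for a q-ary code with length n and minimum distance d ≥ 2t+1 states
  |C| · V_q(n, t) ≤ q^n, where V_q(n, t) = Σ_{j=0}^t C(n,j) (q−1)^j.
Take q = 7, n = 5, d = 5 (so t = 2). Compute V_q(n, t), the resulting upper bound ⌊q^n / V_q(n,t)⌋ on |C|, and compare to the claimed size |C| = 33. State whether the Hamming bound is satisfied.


V_q(n, t) = 391, q^n = 16807, Hamming bound = 42, |C| = 33 ≤ bound (satisfied).

Step 1: Compute V_q(n, t) = Σ_{j=0}^2 C(n, j) (q−1)^j.
  j = 0: C(5,0)·(6)^0 = 1·1 = 1.
  j = 1: C(5,1)·(6)^1 = 5·6 = 30.
  j = 2: C(5,2)·(6)^2 = 10·36 = 360.
  V_q(n, t) = 1 + 30 + 360 = 391.
Step 2: q^n = 7^5 = 16807.
Step 3: Hamming bound ⌊q^n / V_q(n,t)⌋ = ⌊16807/391⌋ = 42.
Step 4: Compare |C| = 33 to 42: satisfied.
The claimed |C| lies below the Hamming bound.


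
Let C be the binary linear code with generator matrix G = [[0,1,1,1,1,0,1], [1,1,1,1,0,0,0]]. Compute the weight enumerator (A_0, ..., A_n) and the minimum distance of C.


Weight distribution: A_0 = 1, A_3 = 1, A_4 = 1, A_5 = 1. Minimum distance d = 3.

Enumerate all 2^2 = 4 messages m ∈ F_2^2.
For each, compute codeword c = mG in F_2^7, then tally its weight.
  m = 00 → c = 0000000, weight = 0.
  m = 10 → c = 0111101, weight = 5.
  m = 01 → c = 1111000, weight = 4.
  m = 11 → c = 1000101, weight = 3.
Tally weights:
  weight 0: 1 codewords.
  weight 3: 1 codewords.
  weight 4: 1 codewords.
  weight 5: 1 codewords.
Minimum distance d = smallest w > 0 with A_w > 0 = 3.
Sanity: Σ A_w = 4 = 2^2 = 4 ✓.


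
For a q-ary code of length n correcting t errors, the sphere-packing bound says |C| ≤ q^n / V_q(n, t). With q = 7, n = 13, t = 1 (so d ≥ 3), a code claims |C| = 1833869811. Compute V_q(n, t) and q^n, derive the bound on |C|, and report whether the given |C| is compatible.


V_q(n, t) = 79, q^n = 96889010407, Hamming bound = 1226443169, |C| = 1833869811 > bound (violated).

Step 1: Compute V_q(n, t) = Σ_{j=0}^1 C(n, j) (q−1)^j.
  j = 0: C(13,0)·(6)^0 = 1·1 = 1.
  j = 1: C(13,1)·(6)^1 = 13·6 = 78.
  V_q(n, t) = 1 + 78 = 79.
Step 2: q^n = 7^13 = 96889010407.
Step 3: Hamming bound ⌊q^n / V_q(n,t)⌋ = ⌊96889010407/79⌋ = 1226443169.
Step 4: Compare |C| = 1833869811 to 1226443169: violated.
The claimed |C| lies above the Hamming bound, so no 7-ary code of length 13 with d ≥ 3 can have 1833869811 codewords.


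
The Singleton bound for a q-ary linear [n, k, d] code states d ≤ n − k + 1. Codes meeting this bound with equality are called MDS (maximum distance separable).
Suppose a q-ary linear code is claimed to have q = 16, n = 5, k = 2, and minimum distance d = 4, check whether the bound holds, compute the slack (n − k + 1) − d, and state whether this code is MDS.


Singleton RHS = n − k + 1 = 4, slack = 0, bound satisfied, MDS.

Singleton bound: d ≤ n − k + 1.
Here n = 5, k = 2, so n − k + 1 = 4.
Given d = 4, check d ≤ 4: YES.
Slack = (n − k + 1) − d = 0.
The code is MDS (slack = 0).
Description: the claimed parameters are [5, 2, 4]_16; such a code would be MDS (meets Singleton bound).


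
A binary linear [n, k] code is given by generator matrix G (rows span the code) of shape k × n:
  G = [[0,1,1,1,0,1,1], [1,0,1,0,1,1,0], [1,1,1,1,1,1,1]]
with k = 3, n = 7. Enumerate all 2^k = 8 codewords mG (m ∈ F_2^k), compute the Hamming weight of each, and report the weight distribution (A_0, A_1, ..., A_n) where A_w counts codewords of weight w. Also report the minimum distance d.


Weight distribution: A_0 = 1, A_2 = 2, A_3 = 1, A_4 = 1, A_5 = 2, A_7 = 1. Minimum distance d = 2.

Enumerate all 2^3 = 8 messages m ∈ F_2^3.
For each, compute codeword c = mG in F_2^7, then tally its weight.
  m = 000 → c = 0000000, weight = 0.
  m = 100 → c = 0111011, weight = 5.
  m = 010 → c = 1010110, weight = 4.
  m = 110 → c = 1101101, weight = 5.
  m = 001 → c = 1111111, weight = 7.
  m = 101 → c = 1000100, weight = 2.
  m = 011 → c = 0101001, weight = 3.
  m = 111 → c = 0010010, weight = 2.
Tally weights:
  weight 0: 1 codewords.
  weight 2: 2 codewords.
  weight 3: 1 codewords.
  weight 4: 1 codewords.
  weight 5: 2 codewords.
  weight 7: 1 codewords.
Minimum distance d = smallest w > 0 with A_w > 0 = 2.
Sanity: Σ A_w = 8 = 2^3 = 8 ✓.


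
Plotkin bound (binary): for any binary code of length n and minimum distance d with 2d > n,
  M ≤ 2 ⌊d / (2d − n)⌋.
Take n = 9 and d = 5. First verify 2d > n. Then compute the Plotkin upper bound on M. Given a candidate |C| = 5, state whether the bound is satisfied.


Plotkin bound M ≤ 10; given |C| = 5 ≤ bound (satisfied).

Check applicability: 2d = 10, n = 9.
2d − n = 1 > 0, so Plotkin applies.
Compute d/(2d−n) = 5/1 ≈ 5.0000.
⌊d/(2d−n)⌋ = 5.
Plotkin bound: M ≤ 2·5 = 10.
Given |C| = 5, check: satisfied.
This |C| is below the Plotkin bound.


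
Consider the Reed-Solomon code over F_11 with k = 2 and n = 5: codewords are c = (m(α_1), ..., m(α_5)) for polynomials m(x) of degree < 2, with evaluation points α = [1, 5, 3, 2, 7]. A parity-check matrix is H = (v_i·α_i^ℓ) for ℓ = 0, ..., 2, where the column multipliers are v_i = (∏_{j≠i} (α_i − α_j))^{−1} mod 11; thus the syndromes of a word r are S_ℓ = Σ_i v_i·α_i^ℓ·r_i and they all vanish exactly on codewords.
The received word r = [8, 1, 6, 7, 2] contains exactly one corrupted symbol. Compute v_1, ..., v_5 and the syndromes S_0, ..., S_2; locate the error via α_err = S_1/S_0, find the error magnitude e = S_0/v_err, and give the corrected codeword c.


S = (9, 1, 5), error at position 2, error magnitude e = 8, c = [8, 4, 6, 7, 2].

Step 1: column multipliers v_i = (∏_{j≠i}(α_i − α_j))^{−1} mod 11.
  i = 1 (α = 1): (1−5)(1−3)(1−2)(1−7) = (−4)·(−2)·(−1)·(−6) = 48 ≡ 4, so v_1 = 4^{−1} = 3 (mod 11).
  i = 2 (α = 5): (5−1)(5−3)(5−2)(5−7) = 4·2·3·(−2) = −48 ≡ 7, so v_2 = 7^{−1} = 8 (mod 11).
  i = 3 (α = 3): (3−1)(3−5)(3−2)(3−7) = 2·(−2)·1·(−4) = 16 ≡ 5, so v_3 = 5^{−1} = 9 (mod 11).
  i = 4 (α = 2): (2−1)(2−5)(2−3)(2−7) = 1·(−3)·(−1)·(−5) = −15 ≡ 7, so v_4 = 7^{−1} = 8 (mod 11).
  i = 5 (α = 7): (7−1)(7−5)(7−3)(7−2) = 6·2·4·5 = 240 ≡ 9, so v_5 = 9^{−1} = 5 (mod 11).
  v = [3, 8, 9, 8, 5].
Step 2: syndromes of r = [8, 1, 6, 7, 2] (all sums mod 11).
  S_0 = Σ v_i r_i = 3·8 + 8·1 + 9·6 + 8·7 + 5·2 = 152 ≡ 9.
  S_1 = Σ v_i α_i r_i = 3·1·8 + 8·5·1 + 9·3·6 + 8·2·7 + 5·7·2 = 408 ≡ 1.
  α_i^2 mod 11 = [1, 3, 9, 4, 5].
  S_2 = Σ v_i α_i^2 r_i = 3·1·8 + 8·3·1 + 9·9·6 + 8·4·7 + 5·5·2 = 808 ≡ 5.
  S = (9, 1, 5) ≠ 0, so r is not a codeword (an error is present).
Step 3: locate the error. For a single error e at position i, S_ℓ = v_i·e·α_i^ℓ, so α_err = S_1/S_0.
  S_0^{−1} = 9^{−1} = 5 (mod 11), so α_err = 1·5 = 5 ≡ 5 = α_2. Error position i = 2.
  Consistency check: S_2/S_1 = 5·1 = 5 ≡ 5 = α_err ✓ (single-error assumption holds).
Step 4: error magnitude e = S_0/v_2 = S_0·∏_{j≠2}(α_2 − α_j) = 9·7 = 63 ≡ 8 (mod 11).
Step 5: correct position 2: c_2 = r_2 − e = 1 − 8 ≡ 4 (mod 11). Hence c = [8, 4, 6, 7, 2].
  Check: interpolating c through the α_i gives m(x) = 9 + 10·x (degree < 2) with m(α_i) = c_i for every i, so c is indeed a codeword.
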